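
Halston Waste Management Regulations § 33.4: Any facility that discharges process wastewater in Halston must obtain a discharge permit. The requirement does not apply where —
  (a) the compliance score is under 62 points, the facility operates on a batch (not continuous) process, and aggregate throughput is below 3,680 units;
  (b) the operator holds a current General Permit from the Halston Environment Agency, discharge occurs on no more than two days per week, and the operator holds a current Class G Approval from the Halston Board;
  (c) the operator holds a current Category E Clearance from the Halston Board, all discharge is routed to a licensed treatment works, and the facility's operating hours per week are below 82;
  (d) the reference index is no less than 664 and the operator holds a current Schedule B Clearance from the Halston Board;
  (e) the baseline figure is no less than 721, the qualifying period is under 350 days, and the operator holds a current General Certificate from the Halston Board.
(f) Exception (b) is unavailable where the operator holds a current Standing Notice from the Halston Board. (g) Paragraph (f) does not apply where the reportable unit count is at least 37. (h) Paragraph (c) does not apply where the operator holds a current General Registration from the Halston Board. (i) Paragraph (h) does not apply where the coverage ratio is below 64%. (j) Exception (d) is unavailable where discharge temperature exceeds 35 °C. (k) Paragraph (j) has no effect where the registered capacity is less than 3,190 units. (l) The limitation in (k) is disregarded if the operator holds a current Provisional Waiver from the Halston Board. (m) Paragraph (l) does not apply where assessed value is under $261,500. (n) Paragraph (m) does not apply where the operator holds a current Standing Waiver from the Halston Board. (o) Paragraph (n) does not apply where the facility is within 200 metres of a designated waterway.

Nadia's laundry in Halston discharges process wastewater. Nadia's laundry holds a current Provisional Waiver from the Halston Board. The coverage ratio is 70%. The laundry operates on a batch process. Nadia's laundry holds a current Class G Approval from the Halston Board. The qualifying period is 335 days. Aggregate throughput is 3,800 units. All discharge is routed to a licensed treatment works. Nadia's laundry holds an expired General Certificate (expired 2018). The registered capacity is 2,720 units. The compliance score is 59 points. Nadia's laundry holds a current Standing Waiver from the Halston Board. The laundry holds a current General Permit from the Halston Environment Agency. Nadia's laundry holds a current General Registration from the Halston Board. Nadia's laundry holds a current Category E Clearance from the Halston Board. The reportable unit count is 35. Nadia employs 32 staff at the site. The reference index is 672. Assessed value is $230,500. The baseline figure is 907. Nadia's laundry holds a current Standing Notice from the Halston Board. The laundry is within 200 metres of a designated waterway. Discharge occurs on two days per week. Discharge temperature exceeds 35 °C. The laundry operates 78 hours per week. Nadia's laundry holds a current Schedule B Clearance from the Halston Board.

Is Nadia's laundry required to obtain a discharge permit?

No — exception (d) applies; Nadia's laundry is not required to obtain a discharge permit.

Exception (a) fails — aggregate throughput is 3,800 units, not below 3,680 units.
Exception (b)'s conditions are all satisfied: a current General Permit is held; discharge occurs on no more than two days per week; a current Class G Approval is held. But applying paragraphs (f)–(g): (f) operates against (b): a current Standing Notice is held. (g), which would lift (f), does not operate here — the reportable unit count is 35, short of 37. (b) is therefore removed.
Exception (c)'s conditions are all satisfied: a current Category E Clearance is held; discharge is routed to a licensed treatment works; the facility's operating hours per week are 78, below the 82 limit. However, paragraphs (h)–(i) must be considered: (h) operates — a current General Registration is held. (i) does not operate here (the coverage ratio is 70%, not below 64%), so (h) stands. (c) is therefore removed.
Exception (d): the reference index is 672, meeting the 664 threshold; a current Schedule B Clearance is held — every condition holds. Applying paragraphs (j)–(o): (j) would limit (d) — discharge temperature exceeds 35 °C — but (k) sets (j) aside: (k) operates — the registered capacity is 2,720 units, less than the 3,190 units limit. (l) would limit (k) — a current Provisional Waiver is held — but (m) sets (l) aside: (m) operates against (l): assessed value is $230,500, under the $261,500 limit. (n) would limit (m) — a current Standing Waiver is held — but (o) sets (n) aside: (o) is triggered — the laundry is within 200 m of a designated waterway. Exception (d) stands.
Exception (e) does not apply: the General Certificate is not current.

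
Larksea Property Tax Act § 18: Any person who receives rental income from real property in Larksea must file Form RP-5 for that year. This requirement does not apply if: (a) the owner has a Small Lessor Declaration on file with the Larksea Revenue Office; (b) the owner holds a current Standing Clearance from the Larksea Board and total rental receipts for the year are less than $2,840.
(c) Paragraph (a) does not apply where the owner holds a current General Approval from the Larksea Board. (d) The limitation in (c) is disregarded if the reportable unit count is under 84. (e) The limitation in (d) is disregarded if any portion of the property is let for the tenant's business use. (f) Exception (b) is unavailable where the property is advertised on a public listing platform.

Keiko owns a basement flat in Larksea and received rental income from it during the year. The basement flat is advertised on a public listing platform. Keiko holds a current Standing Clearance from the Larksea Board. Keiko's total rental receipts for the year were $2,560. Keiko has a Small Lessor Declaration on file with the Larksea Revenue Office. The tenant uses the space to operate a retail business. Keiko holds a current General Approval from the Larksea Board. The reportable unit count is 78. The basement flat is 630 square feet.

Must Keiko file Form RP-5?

Yes — Keiko must file Form RP-5.

Exception (a) is satisfied on its face — a Small Lessor Declaration is on file. But: (c) operates against (a): a current General Approval is held. (d) applies (the reportable unit count is 78, under the 84 limit), but is set aside by (e): (e) operates against (d): the space is let for business use. Exception (a) does not apply.
Exception (b)'s conditions are all satisfied: a current Standing Clearance is held; total rental receipts for the year are $2,560, less than the $2,840 limit. Turning to paragraph (f): (f) is triggered — the property is publicly advertised. (b) is therefore removed.
Every exception is unavailable, so the rule governs.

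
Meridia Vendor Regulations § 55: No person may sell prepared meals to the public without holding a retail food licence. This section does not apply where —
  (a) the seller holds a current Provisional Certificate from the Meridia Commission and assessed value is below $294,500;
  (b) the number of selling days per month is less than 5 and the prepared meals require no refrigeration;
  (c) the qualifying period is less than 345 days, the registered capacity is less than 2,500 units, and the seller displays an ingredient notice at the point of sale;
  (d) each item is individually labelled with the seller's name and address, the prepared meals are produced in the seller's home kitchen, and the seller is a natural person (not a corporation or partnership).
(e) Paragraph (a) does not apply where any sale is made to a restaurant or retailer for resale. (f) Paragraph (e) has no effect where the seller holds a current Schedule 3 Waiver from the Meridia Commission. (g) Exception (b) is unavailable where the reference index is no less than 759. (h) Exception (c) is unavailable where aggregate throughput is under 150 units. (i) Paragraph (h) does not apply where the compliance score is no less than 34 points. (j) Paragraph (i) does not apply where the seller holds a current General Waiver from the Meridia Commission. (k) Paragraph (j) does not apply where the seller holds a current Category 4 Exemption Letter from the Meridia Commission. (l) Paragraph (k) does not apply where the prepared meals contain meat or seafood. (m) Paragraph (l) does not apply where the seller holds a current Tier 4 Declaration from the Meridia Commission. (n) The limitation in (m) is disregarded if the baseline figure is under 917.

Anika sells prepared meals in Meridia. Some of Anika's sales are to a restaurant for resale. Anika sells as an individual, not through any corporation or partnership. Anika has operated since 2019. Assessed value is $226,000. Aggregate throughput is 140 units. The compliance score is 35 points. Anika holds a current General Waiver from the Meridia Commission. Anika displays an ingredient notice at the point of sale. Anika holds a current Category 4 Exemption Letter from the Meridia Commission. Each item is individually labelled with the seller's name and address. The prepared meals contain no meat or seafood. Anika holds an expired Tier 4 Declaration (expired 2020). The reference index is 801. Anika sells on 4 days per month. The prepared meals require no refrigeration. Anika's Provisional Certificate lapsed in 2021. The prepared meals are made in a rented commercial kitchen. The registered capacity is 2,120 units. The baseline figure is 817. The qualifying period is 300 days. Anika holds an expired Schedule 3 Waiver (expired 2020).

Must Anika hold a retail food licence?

No — exception (c) applies; Anika is not required to hold a retail food licence.

Exception (a) fails — there is no Provisional Certificate in force.
Exception (b)'s conditions are all satisfied: the number of selling days per month is 4, less than the 5 limit; the prepared meals are shelf-stable. But applying paragraph (g): (g) applies — the reference index is 801, meeting the 759 threshold. (b) is therefore removed.
Exception (c) is satisfied on its face — the qualifying period is 300 days, less than the 345 days limit; the registered capacity is 2,120 units, less than the 2,500 units limit; an ingredient notice is displayed. Applying paragraphs (h)–(n): (h) is triggered (aggregate throughput is 140 units, under the 150 units limit), but yields to (i): (i) is triggered — the compliance score is 35 points, meeting the 34 points threshold. (j) would limit (i) — a current General Waiver is held — but (k) sets (j) aside: (k) applies — a current Category 4 Exemption Letter is held. (l) is not triggered (the prepared meals contain no meat or seafood), so (k) stands. So (c) applies.
Exception (d) fails — the prepared meals are made in a commercial kitchen, not a home kitchen.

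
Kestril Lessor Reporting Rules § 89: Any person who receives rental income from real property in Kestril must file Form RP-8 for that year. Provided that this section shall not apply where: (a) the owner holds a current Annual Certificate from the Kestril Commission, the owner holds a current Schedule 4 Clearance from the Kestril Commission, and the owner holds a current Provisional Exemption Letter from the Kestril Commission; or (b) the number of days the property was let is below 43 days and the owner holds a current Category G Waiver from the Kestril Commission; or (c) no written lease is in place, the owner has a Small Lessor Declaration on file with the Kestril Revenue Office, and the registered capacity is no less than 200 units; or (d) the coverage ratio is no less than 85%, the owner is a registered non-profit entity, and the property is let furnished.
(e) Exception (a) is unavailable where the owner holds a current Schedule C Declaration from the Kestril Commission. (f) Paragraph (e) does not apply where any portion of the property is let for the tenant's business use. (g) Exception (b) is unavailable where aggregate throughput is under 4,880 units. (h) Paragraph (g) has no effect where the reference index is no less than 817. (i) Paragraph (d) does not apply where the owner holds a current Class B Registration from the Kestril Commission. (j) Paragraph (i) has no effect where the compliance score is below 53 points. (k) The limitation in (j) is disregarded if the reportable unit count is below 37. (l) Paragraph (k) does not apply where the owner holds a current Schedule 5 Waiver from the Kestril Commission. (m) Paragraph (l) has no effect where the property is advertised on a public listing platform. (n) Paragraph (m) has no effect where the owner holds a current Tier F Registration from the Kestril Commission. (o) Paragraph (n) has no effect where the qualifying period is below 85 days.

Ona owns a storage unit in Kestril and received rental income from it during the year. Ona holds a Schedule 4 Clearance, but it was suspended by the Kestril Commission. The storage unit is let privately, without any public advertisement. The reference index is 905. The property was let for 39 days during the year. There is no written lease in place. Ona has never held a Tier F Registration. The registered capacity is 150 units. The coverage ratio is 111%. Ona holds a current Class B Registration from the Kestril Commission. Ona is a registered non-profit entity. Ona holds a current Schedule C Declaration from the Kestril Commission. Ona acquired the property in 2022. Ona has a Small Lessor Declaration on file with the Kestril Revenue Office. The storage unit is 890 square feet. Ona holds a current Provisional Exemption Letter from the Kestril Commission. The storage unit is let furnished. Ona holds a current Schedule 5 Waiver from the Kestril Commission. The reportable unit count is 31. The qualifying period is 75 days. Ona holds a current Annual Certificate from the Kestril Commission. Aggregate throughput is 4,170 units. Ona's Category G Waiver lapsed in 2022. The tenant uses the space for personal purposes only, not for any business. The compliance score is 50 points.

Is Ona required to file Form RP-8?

No — exception (d) applies; Ona is not required to file Form RP-8.

Exception (a) requires that the owner holds a current Schedule 4 Clearance from the Kestril Commission; but the Schedule 4 Clearance is not current, so (a) is unavailable.
Exception (b) does not apply: there is no Category G Waiver in force.
Exception (c) requires that the registered capacity is no less than 200 units; but the registered capacity is 150 units, short of 200 units, so (c) is unavailable.
Exception (d): the coverage ratio is 111%, meeting the 85% threshold; Ona is a registered non-profit; the property is let furnished — every condition holds. As to paragraphs (i)–(o): (i) is engaged (a current Class B Registration is held), but is set aside by (j): (j) applies — the compliance score is 50 points, below the 53 points limit. (k) is engaged (the reportable unit count is 31, below the 37 limit), but is set aside by (l): (l) operates against (k): a current Schedule 5 Waiver is held. (m), which would lift (l), is not engaged — the property is let privately without advertisement. Exception (d) stands.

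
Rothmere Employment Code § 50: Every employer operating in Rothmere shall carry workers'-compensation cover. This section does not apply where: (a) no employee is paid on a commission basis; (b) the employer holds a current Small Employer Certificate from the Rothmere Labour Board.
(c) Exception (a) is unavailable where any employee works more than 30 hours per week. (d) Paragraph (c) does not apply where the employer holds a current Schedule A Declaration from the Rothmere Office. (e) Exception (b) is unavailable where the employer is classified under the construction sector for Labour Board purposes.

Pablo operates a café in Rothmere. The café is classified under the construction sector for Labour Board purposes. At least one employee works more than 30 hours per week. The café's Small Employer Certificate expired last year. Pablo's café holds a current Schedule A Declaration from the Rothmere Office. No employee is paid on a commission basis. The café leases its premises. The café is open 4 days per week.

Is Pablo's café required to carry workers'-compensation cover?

All of (a)'s requirements are met (no employee is paid on commission). Considering the limiting provisions: (c) would limit (a) — at least one employee exceeds 30 hours/week — but (d) sets (c) aside: (d) operates against (c): a current Schedule A Declaration is held. Exception (a) stands.
Exception (b) does not apply: the Small Employer Certificate has expired.

No — exception (a) applies; Pablo's café is not required to carry workers'-compensation cover.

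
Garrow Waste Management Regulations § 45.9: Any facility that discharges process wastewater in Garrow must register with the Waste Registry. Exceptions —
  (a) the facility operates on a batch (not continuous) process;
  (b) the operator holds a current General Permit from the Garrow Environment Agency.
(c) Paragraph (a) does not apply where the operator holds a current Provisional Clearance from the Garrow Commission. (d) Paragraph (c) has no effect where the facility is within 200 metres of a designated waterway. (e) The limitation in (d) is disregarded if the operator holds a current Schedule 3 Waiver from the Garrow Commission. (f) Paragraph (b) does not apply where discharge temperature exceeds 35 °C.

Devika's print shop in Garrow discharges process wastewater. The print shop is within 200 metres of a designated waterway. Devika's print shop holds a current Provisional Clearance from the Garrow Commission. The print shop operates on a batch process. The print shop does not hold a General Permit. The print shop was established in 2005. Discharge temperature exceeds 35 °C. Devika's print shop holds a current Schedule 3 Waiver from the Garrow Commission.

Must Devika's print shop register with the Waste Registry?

Exception (a)'s conditions are all satisfied: the facility operates on a batch process. But: (c) operates against (a): a current Provisional Clearance is held. (d) would limit (c) — the print shop is within 200 m of a designated waterway — but (e) sets (d) aside: (e) operates against (d): a current Schedule 3 Waiver is held. Exception (a) does not apply.
Exception (b) fails — no General Permit is held.
Every exception is unavailable, so the rule governs.

Yes — Devika's print shop must register with the Waste Registry.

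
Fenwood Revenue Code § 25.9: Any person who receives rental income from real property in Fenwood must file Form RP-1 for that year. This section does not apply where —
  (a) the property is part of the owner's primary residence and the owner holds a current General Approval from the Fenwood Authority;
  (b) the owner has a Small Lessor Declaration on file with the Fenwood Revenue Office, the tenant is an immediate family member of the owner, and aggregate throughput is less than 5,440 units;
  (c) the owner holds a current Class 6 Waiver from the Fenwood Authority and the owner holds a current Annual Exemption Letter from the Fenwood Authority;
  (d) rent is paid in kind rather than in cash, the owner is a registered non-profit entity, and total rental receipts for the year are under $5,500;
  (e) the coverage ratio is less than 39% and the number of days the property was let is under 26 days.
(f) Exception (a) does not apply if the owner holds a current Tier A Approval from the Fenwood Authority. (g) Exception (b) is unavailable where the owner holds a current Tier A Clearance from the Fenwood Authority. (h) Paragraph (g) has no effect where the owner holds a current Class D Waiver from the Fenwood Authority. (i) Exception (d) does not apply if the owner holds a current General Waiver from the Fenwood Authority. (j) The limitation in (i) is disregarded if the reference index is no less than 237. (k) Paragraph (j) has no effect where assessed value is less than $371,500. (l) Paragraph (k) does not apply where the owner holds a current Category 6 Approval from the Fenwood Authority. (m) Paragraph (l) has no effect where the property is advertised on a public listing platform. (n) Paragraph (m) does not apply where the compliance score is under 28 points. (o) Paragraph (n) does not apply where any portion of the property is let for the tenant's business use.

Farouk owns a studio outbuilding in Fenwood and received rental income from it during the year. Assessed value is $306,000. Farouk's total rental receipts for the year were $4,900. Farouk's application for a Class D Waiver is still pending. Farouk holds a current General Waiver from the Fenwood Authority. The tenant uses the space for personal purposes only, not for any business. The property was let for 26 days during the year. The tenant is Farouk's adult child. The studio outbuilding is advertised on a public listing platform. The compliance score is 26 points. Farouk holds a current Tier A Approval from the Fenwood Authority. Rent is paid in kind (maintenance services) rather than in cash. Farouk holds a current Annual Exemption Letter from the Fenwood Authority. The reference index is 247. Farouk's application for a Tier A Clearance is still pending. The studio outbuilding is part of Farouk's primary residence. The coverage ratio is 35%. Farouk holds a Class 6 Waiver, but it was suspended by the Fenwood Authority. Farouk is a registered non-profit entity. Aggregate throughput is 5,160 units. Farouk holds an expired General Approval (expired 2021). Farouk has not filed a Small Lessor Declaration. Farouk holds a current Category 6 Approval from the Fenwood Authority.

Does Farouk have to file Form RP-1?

Exception (a) does not apply: the General Approval is not current.
Exception (b) fails — no Small Lessor Declaration is on file.
Exception (c) requires that the owner holds a current Class 6 Waiver from the Fenwood Authority; but there is no Class 6 Waiver in force, so (c) is unavailable.
Exception (d) is satisfied on its face — rent is paid in kind; Farouk is a registered non-profit; total rental receipts for the year are $4,900, under the $5,500 limit. As to paragraphs (i)–(o): (i) is triggered (a current General Waiver is held), but is displaced by (j): (j) operates against (i): the reference index is 247, meeting the 237 threshold. (k) is triggered (assessed value is $306,000, less than the $371,500 limit), but is overridden by (l): (l) operates against (k): a current Category 6 Approval is held. (m) operates (the property is publicly advertised), but is set aside by (n): (n) operates against (m): the compliance score is 26 points, under the 28 points limit. (o), which would lift (n), is not triggered — the space is used for personal purposes only. Exception (d) stands.
Exception (e) fails — the number of days the property was let is 26 days, not under 26 days.

No — exception (d) applies; Farouk is not required to file Form RP-1.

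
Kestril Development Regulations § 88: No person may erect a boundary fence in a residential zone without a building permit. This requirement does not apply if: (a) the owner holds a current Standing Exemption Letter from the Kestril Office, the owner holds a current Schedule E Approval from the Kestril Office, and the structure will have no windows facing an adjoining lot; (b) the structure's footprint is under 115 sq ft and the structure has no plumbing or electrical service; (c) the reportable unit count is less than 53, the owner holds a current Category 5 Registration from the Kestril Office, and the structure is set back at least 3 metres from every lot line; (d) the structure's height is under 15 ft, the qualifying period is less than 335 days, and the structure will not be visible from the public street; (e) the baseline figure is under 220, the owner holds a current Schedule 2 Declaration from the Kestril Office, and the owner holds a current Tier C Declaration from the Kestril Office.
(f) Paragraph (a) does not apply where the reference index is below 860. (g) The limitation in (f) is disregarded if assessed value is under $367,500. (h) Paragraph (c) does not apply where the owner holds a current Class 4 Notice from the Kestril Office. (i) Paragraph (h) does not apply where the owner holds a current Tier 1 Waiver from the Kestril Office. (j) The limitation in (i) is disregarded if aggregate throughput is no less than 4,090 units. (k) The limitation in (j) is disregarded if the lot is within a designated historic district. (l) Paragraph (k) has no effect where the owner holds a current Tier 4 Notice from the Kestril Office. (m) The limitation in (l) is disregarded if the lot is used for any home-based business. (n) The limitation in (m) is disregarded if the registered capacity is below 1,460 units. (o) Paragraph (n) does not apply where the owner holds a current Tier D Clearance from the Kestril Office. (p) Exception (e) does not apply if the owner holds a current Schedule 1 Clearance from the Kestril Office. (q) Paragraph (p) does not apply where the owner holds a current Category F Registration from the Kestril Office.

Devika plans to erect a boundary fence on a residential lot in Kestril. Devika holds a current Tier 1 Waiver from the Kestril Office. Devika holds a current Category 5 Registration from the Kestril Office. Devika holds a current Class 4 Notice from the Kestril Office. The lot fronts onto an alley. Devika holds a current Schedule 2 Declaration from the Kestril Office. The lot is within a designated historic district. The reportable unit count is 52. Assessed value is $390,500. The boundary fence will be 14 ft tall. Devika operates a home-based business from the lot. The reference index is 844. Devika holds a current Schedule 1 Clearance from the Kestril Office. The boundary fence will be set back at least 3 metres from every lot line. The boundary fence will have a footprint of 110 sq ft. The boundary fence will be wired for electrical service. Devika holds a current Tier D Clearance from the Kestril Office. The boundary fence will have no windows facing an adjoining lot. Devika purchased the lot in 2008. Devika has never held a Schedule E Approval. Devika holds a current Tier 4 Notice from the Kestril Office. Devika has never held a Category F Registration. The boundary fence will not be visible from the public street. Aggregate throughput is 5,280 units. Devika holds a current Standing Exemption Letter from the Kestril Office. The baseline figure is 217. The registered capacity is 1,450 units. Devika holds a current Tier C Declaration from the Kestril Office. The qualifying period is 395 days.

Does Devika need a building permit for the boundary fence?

No — exception (c) applies; Devika does not need a building permit.

Exception (a) requires that the owner holds a current Schedule E Approval from the Kestril Office; but there is no Schedule E Approval in force, so (a) is unavailable.
Exception (b) does not apply: electrical service is planned.
Exception (c) is satisfied on its face — the reportable unit count is 52, less than the 53 limit; a current Category 5 Registration is held; the setback is at least 3 m on every side. As to paragraphs (h)–(o): (h) would limit (c) — a current Class 4 Notice is held — but (i) sets (h) aside: (i) is engaged — a current Tier 1 Waiver is held. (j) operates (aggregate throughput is 5,280 units, meeting the 4,090 units threshold), but is set aside by (k): (k) operates against (j): the lot is in a historic district. (l) operates (a current Tier 4 Notice is held), but is overridden by (m): (m) applies — a home-based business operates on the lot. (n) would limit (m) — the registered capacity is 1,450 units, below the 1,460 units limit — but (o) sets (n) aside: (o) operates against (n): a current Tier D Clearance is held. So (c) applies.
Exception (d) requires that the qualifying period is less than 335 days; but the qualifying period is 395 days, not less than 335 days, so (d) is unavailable.
Exception (e)'s conditions are all satisfied: the baseline figure is 217, under the 220 limit; a current Schedule 2 Declaration is held; a current Tier C Declaration is held. However, paragraphs (p)–(q) must be considered: (p) operates against (e): a current Schedule 1 Clearance is held. (q) is not engaged (the Category F Registration is not current), so (p) stands. Exception (e) does not apply.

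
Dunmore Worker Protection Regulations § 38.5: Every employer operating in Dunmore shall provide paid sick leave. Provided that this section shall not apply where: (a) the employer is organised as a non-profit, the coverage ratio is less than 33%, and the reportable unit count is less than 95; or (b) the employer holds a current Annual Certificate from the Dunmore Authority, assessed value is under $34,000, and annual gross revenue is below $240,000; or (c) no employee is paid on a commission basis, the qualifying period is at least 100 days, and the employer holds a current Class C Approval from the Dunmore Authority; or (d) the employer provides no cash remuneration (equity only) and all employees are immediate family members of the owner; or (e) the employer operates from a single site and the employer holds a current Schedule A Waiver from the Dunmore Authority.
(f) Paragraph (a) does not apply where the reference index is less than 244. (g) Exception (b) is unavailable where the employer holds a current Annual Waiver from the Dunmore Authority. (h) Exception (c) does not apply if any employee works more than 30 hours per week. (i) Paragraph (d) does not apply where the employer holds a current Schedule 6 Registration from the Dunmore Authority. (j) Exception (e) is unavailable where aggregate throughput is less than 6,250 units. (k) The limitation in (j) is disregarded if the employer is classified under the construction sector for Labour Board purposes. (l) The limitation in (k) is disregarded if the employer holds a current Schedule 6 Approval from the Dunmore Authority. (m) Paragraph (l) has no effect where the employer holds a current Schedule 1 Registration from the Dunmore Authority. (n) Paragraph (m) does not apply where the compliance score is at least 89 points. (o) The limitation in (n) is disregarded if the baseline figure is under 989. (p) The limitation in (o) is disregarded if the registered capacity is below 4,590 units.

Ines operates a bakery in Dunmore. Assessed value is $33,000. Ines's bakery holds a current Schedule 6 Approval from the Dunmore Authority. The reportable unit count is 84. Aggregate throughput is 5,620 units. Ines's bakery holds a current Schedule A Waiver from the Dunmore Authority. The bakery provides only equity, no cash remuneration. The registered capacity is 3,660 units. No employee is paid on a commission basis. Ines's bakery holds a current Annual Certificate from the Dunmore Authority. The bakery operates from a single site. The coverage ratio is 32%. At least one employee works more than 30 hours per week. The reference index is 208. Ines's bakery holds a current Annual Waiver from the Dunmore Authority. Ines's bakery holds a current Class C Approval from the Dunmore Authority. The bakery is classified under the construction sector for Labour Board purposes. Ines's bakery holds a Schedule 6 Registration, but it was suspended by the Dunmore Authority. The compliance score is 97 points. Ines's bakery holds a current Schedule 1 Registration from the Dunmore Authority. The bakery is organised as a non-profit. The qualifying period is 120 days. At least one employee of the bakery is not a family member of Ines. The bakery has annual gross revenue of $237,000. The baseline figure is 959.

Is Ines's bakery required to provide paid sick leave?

Exception (a) is satisfied on its face — the employer is a non-profit; the coverage ratio is 32%, less than the 33% limit; the reportable unit count is 84, less than the 95 limit. However, paragraph (f) must be considered: (f) operates against (a): the reference index is 208, less than the 244 limit. So (a) is unavailable.
Exception (b)'s conditions are all satisfied: a current Annual Certificate is held; assessed value is $33,000, under the $34,000 limit; annual gross revenue is $237,000, below the $240,000 limit. But applying paragraph (g): (g) operates against (b): a current Annual Waiver is held. Exception (b) does not apply.
Exception (c)'s conditions are all satisfied: no employee is paid on commission; the qualifying period is 120 days, meeting the 100 days threshold; a current Class C Approval is held. Turning to paragraph (h): (h) operates — at least one employee exceeds 30 hours/week. So (c) is unavailable.
Exception (d) fails — at least one employee is not a family member.
Exception (e): the employer operates from a single site; a current Schedule A Waiver is held — every condition holds. However, paragraphs (j)–(p) must be considered: (j) operates — aggregate throughput is 5,620 units, less than the 6,250 units limit. (k) is engaged (the bakery is classified under the construction sector), but is displaced by (l): (l) operates — a current Schedule 6 Approval is held. (m) would limit (l) — a current Schedule 1 Registration is held — but (n) sets (m) aside: (n) applies — the compliance score is 97 points, meeting the 89 points threshold. (o) would limit (n) — the baseline figure is 959, under the 989 limit — but (p) sets (o) aside: (p) operates against (o): the registered capacity is 3,660 units, below the 4,590 units limit. So (e) is unavailable.
No exception is made out. Ines's bakery falls within the general rule.

Yes — Ines's bakery must provide paid sick leave.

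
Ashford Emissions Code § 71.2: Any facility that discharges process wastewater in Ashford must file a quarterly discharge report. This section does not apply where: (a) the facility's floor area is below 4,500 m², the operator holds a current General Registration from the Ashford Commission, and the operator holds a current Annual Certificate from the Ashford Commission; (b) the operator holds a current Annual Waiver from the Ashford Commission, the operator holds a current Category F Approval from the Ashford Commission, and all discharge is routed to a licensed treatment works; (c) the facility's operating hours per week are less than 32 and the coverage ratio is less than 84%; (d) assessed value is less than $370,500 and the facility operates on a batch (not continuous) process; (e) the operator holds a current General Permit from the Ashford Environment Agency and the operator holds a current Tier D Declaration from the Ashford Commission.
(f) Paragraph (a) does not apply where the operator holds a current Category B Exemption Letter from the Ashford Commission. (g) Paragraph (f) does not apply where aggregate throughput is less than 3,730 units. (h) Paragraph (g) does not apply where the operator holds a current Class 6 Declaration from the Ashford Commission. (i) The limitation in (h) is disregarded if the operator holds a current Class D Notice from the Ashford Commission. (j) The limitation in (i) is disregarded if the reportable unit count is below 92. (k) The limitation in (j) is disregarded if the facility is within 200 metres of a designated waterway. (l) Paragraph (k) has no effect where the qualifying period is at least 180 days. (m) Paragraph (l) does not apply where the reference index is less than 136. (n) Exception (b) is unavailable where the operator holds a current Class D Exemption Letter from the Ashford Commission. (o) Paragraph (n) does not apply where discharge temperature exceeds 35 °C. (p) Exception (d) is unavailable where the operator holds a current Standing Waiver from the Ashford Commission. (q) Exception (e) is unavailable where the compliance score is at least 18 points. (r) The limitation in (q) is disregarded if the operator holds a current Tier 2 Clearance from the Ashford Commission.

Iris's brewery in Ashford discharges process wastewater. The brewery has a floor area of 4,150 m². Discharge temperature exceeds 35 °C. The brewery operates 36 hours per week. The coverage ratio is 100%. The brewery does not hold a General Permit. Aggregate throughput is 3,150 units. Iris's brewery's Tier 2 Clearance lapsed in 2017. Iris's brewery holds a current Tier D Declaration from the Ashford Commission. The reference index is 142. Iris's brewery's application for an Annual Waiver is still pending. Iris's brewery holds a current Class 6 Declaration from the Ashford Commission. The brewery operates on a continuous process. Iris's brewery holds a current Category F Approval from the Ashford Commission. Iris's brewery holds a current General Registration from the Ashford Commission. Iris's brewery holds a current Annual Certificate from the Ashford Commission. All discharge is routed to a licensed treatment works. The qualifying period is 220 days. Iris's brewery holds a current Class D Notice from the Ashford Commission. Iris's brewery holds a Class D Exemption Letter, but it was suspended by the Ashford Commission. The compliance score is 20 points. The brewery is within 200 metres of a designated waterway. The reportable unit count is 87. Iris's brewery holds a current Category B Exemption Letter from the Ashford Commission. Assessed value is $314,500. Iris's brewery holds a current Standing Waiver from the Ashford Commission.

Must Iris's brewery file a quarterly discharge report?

Exception (a): the facility's floor area is 4,150 m², below the 4,500 m² limit; a current General Registration is held; a current Annual Certificate is held — every condition holds. But applying paragraphs (f)–(m): (f) operates against (a): a current Category B Exemption Letter is held. (g) is engaged (aggregate throughput is 3,150 units, less than the 3,730 units limit), but is overridden by (h): (h) is triggered — a current Class 6 Declaration is held. (i) operates (a current Class D Notice is held), but is itself disapplied by (j): (j) is triggered — the reportable unit count is 87, below the 92 limit. (k) operates (the brewery is within 200 m of a designated waterway), but is set aside by (l): (l) operates against (k): the qualifying period is 220 days, meeting the 180 days threshold. (m) is not engaged (the reference index is 142, not less than 136), so (l) stands. Exception (a) does not apply.
Exception (b) requires that the operator holds a current Annual Waiver from the Ashford Commission; but there is no Annual Waiver in force, so (b) is unavailable.
Exception (c) requires that the facility's operating hours per week are less than 32; but the facility's operating hours per week are 36, not less than 32, so (c) is unavailable.
Exception (d) requires that the facility operates on a batch (not continuous) process; but the facility operates on a continuous process, so (d) is unavailable.
Exception (e) fails — no General Permit is held.
No exception applies. The general rule governs.

Yes — Iris's brewery must file a quarterly discharge report.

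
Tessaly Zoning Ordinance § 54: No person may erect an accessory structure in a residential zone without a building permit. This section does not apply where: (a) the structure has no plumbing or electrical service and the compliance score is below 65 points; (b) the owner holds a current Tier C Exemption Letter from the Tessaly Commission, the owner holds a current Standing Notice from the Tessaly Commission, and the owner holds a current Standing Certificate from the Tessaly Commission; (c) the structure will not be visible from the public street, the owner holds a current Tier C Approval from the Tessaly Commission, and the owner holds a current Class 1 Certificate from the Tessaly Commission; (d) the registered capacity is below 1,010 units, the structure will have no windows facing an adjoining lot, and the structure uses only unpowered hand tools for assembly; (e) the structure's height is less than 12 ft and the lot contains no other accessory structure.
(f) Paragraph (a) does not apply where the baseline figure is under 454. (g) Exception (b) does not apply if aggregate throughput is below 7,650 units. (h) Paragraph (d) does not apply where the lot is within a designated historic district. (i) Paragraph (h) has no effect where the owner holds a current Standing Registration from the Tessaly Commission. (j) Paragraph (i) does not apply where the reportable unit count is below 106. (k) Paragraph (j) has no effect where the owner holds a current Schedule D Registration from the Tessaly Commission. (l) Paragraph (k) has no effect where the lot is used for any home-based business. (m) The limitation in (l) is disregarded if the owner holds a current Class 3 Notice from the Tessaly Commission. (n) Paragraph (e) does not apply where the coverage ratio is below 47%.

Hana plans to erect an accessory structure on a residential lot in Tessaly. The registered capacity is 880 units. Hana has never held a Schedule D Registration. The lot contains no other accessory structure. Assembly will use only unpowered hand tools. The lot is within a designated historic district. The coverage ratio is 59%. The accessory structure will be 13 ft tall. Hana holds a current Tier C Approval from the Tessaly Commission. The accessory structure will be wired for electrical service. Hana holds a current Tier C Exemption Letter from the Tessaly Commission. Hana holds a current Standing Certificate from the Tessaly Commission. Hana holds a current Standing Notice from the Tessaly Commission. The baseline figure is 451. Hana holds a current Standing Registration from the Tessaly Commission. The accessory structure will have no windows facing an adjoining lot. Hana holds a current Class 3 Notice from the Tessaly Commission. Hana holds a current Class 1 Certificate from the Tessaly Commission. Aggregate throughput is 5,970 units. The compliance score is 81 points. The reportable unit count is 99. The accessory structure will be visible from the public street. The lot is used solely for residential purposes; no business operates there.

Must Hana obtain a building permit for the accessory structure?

Exception (a) does not apply: electrical service is planned.
Exception (b): a current Tier C Exemption Letter is held; a current Standing Notice is held; a current Standing Certificate is held — every condition holds. However, paragraph (g) must be considered: (g) operates against (b): aggregate throughput is 5,970 units, below the 7,650 units limit. Exception (b) does not apply.
Exception (c) fails — the structure will be visible from the street.
Exception (d)'s conditions are all satisfied: the registered capacity is 880 units, below the 1,010 units limit; no windows face an adjoining lot; assembly uses only hand tools. But applying paragraphs (h)–(m): (h) is triggered — the lot is in a historic district. (i) would limit (h) — a current Standing Registration is held — but (j) sets (i) aside: (j) operates against (i): the reportable unit count is 99, below the 106 limit. (k) is inapplicable (the Schedule D Registration is not current), so (j) stands. (d) is therefore removed.
Exception (e) does not apply: the structure's height is 13 ft, not less than 12 ft.
No exception is made out. Hana falls within the general rule.

Yes — Hana must obtain a building permit.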